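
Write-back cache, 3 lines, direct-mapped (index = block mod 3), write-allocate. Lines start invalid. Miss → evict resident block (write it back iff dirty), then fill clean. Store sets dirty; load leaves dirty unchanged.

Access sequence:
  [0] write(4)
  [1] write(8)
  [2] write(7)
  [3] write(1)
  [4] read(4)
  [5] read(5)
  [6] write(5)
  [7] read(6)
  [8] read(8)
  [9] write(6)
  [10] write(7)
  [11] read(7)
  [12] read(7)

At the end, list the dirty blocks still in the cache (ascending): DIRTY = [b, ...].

  0 | W B4 → L1 miss [D]
  1 | W B8 → L2 miss [D]
  2 | W B7 → L1 miss wb→B4 [D]
  3 | W B1 → L1 miss wb→B7 [D]
  4 | R B4 → L1 miss wb→B1 [-]
  5 | R B5 → L2 miss wb→B8 [-]
  6 | W B5 → L2 hit [D]
  7 | R B6 → L0 miss [-]
  8 | R B8 → L2 miss wb→B5 [-]
  9 | W B6 → L0 hit [D]
  10 | W B7 → L1 miss [D]
  11 | R B7 → L1 hit [D]
  12 | R B7 → L1 hit [D]

DIRTY = [6, 7]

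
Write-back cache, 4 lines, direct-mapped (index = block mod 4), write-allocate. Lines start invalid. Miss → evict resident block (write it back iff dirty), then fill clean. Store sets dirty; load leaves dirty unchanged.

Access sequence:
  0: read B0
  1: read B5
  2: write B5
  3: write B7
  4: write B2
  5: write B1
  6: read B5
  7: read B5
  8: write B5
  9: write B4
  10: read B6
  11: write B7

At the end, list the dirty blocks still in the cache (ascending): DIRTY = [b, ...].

0: R B0 -> L0 miss  d=-]
1: R B5 -> L1 miss  d=-]
2: W B5 -> L1 hit  d=D]
3: W B7 -> L3 miss  d=D]
4: W B2 -> L2 miss  d=D]
5: W B1 -> L1 miss wb->B5  d=D]
6: R B5 -> L1 miss wb->B1  d=-]
7: R B5 -> L1 hit  d=-]
8: W B5 -> L1 hit  d=D]
9: W B4 -> L0 miss  d=D]
10: R B6 -> L2 miss wb->B2  d=-]
11: W B7 -> L3 hit  d=D]

DIRTY = [4, 5, 7]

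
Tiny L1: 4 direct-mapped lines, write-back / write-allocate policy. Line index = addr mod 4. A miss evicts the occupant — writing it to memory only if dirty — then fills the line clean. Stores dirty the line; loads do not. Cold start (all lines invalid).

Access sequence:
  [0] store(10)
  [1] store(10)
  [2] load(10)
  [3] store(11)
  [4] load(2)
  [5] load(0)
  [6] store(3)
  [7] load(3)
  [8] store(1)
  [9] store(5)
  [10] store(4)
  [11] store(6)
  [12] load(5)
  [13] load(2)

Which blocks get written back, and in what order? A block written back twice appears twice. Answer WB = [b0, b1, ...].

WB = [10, 11, 1, 6]

0: W B10 -> L2 miss  d=D]
1: W B10 -> L2 hit  d=D]
2: R B10 -> L2 hit  d=D]
3: W B11 -> L3 miss  d=D]
4: R B2 -> L2 miss wb->B10  d=-]
5: R B0 -> L0 miss  d=-]
6: W B3 -> L3 miss wb->B11  d=D]
7: R B3 -> L3 hit  d=D]
8: W B1 -> L1 miss  d=D]
9: W B5 -> L1 miss wb->B1  d=D]
10: W B4 -> L0 miss  d=D]
11: W B6 -> L2 miss  d=D]
12: R B5 -> L1 hit  d=D]
13: R B2 -> L2 miss wb->B6  d=-]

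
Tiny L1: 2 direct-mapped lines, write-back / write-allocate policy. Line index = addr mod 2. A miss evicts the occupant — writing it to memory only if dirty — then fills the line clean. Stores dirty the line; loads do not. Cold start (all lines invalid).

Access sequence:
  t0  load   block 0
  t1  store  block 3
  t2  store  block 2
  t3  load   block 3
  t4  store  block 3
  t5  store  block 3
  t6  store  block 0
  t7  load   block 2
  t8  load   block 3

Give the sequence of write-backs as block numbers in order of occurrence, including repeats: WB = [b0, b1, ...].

WB = [2, 0]

  0 | R B0 → L0 miss [-]
  1 | W B3 → L1 miss [D]
  2 | W B2 → L0 miss [D]
  3 | R B3 → L1 hit [D]
  4 | W B3 → L1 hit [D]
  5 | W B3 → L1 hit [D]
  6 | W B0 → L0 miss wb→B2 [D]
  7 | R B2 → L0 miss wb→B0 [-]
  8 | R B3 → L1 hit [D]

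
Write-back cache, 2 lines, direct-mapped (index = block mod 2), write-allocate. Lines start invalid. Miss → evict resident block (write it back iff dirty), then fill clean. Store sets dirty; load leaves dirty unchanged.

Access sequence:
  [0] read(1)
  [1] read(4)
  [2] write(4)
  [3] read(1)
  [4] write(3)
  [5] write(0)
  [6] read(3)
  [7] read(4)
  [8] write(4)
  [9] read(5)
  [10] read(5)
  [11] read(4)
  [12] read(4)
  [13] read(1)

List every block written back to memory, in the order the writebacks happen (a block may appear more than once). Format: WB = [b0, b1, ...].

0: R B1 -> L1 miss  d=-]
1: R B4 -> L0 miss  d=-]
2: W B4 -> L0 hit  d=D]
3: R B1 -> L1 hit  d=-]
4: W B3 -> L1 miss  d=D]
5: W B0 -> L0 miss wb->B4  d=D]
6: R B3 -> L1 hit  d=D]
7: R B4 -> L0 miss wb->B0  d=-]
8: W B4 -> L0 hit  d=D]
9: R B5 -> L1 miss wb->B3  d=-]
10: R B5 -> L1 hit  d=-]
11: R B4 -> L0 hit  d=D]
12: R B4 -> L0 hit  d=D]
13: R B1 -> L1 miss  d=-]

WB = [4, 0, 3]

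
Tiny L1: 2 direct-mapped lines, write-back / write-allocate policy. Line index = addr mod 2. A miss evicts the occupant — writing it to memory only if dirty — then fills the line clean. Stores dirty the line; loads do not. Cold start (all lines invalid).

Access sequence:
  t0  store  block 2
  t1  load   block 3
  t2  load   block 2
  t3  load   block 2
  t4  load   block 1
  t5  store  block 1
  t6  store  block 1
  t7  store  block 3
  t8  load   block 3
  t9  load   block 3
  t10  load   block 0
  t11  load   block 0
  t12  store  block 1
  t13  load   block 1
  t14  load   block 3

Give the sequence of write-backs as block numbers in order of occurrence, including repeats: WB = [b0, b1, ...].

WB = [1, 2, 3, 1]

  0 | W B2 → L0 miss [D]
  1 | R B3 → L1 miss [-]
  2 | R B2 → L0 hit [D]
  3 | R B2 → L0 hit [D]
  4 | R B1 → L1 miss [-]
  5 | W B1 → L1 hit [D]
  6 | W B1 → L1 hit [D]
  7 | W B3 → L1 miss wb→B1 [D]
  8 | R B3 → L1 hit [D]
  9 | R B3 → L1 hit [D]
  10 | R B0 → L0 miss wb→B2 [-]
  11 | R B0 → L0 hit [-]
  12 | W B1 → L1 miss wb→B3 [D]
  13 | R B1 → L1 hit [D]
  14 | R B3 → L1 miss wb→B1 [-]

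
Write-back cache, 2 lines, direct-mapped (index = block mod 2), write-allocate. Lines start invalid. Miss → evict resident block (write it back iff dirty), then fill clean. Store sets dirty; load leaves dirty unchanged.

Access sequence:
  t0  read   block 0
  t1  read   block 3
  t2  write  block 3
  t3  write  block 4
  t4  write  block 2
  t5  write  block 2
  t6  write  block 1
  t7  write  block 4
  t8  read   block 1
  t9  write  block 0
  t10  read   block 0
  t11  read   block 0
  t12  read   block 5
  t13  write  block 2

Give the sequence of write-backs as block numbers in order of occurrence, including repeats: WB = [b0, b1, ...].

WB = [4, 3, 2, 4, 1, 0]

  0 | R B0 → L0 miss [-]
  1 | R B3 → L1 miss [-]
  2 | W B3 → L1 hit [D]
  3 | W B4 → L0 miss [D]
  4 | W B2 → L0 miss wb→B4 [D]
  5 | W B2 → L0 hit [D]
  6 | W B1 → L1 miss wb→B3 [D]
  7 | W B4 → L0 miss wb→B2 [D]
  8 | R B1 → L1 hit [D]
  9 | W B0 → L0 miss wb→B4 [D]
  10 | R B0 → L0 hit [D]
  11 | R B0 → L0 hit [D]
  12 | R B5 → L1 miss wb→B1 [-]
  13 | W B2 → L0 miss wb→B0 [D]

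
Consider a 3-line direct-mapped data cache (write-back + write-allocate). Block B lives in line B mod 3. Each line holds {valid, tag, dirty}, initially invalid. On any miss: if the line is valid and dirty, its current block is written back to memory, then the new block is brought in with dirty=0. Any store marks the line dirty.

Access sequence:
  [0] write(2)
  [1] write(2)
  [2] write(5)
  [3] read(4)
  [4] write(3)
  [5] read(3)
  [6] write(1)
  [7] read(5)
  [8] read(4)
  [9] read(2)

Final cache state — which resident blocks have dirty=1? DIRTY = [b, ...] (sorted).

0: W B2 -> L2 miss  d=D]
1: W B2 -> L2 hit  d=D]
2: W B5 -> L2 miss wb->B2  d=D]
3: R B4 -> L1 miss  d=-]
4: W B3 -> L0 miss  d=D]
5: R B3 -> L0 hit  d=D]
6: W B1 -> L1 miss  d=D]
7: R B5 -> L2 hit  d=D]
8: R B4 -> L1 miss wb->B1  d=-]
9: R B2 -> L2 miss wb->B5  d=-]

DIRTY = [3]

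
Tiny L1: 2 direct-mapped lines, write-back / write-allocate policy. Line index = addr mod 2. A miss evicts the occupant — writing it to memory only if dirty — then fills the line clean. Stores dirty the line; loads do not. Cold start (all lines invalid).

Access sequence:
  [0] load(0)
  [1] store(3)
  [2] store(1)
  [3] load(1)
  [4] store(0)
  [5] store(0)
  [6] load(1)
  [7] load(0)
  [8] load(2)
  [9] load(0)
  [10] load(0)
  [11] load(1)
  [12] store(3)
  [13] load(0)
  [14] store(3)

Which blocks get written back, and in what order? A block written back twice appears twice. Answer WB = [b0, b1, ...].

WB = [3, 0, 1]

0: R B0 → L0 miss [-]
1: W B3 → L1 miss [D]
2: W B1 → L1 miss wb→B3 [D]
3: R B1 → L1 hit [D]
4: W B0 → L0 hit [D]
5: W B0 → L0 hit [D]
6: R B1 → L1 hit [D]
7: R B0 → L0 hit [D]
8: R B2 → L0 miss wb→B0 [-]
9: R B0 → L0 miss [-]
10: R B0 → L0 hit [-]
11: R B1 → L1 hit [D]
12: W B3 → L1 miss wb→B1 [D]
13: R B0 → L0 hit [-]
14: W B3 → L1 hit [D]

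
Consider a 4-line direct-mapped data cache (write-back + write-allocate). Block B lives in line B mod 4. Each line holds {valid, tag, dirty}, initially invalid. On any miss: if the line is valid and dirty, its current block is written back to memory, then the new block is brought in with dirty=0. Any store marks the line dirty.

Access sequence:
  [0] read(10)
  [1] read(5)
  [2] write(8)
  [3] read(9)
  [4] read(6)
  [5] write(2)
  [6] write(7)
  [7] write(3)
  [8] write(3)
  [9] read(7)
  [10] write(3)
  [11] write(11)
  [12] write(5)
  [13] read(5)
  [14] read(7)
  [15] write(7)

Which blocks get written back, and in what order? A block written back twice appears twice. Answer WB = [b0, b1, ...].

  0 | R B10 → L2 miss [-]
  1 | R B5 → L1 miss [-]
  2 | W B8 → L0 miss [D]
  3 | R B9 → L1 miss [-]
  4 | R B6 → L2 miss [-]
  5 | W B2 → L2 miss [D]
  6 | W B7 → L3 miss [D]
  7 | W B3 → L3 miss wb→B7 [D]
  8 | W B3 → L3 hit [D]
  9 | R B7 → L3 miss wb→B3 [-]
  10 | W B3 → L3 miss [D]
  11 | W B11 → L3 miss wb→B3 [D]
  12 | W B5 → L1 miss [D]
  13 | R B5 → L1 hit [D]
  14 | R B7 → L3 miss wb→B11 [-]
  15 | W B7 → L3 hit [D]

WB = [7, 3, 3, 11]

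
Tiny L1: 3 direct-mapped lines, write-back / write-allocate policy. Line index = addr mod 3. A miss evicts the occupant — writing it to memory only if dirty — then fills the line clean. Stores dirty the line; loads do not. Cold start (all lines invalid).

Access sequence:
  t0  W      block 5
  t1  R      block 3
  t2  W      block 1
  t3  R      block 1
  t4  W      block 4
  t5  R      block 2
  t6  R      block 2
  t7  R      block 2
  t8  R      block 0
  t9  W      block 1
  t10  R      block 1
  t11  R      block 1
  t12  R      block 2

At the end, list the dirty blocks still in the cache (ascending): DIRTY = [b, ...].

0: W B5 → L2 miss [D]
1: R B3 → L0 miss [-]
2: W B1 → L1 miss [D]
3: R B1 → L1 hit [D]
4: W B4 → L1 miss wb→B1 [D]
5: R B2 → L2 miss wb→B5 [-]
6: R B2 → L2 hit [-]
7: R B2 → L2 hit [-]
8: R B0 → L0 miss [-]
9: W B1 → L1 miss wb→B4 [D]
10: R B1 → L1 hit [D]
11: R B1 → L1 hit [D]
12: R B2 → L2 hit [-]

DIRTY = [1]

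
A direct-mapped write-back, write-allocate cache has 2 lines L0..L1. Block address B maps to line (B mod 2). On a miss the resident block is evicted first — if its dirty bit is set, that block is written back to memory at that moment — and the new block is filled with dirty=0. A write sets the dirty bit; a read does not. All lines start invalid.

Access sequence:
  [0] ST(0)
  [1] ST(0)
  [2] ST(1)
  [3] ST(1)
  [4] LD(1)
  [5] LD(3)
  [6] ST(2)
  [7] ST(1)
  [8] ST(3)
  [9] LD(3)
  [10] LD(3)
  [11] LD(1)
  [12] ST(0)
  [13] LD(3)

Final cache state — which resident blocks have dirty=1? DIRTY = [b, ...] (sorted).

0: W B0 -> L0 miss  d=D]
1: W B0 -> L0 hit  d=D]
2: W B1 -> L1 miss  d=D]
3: W B1 -> L1 hit  d=D]
4: R B1 -> L1 hit  d=D]
5: R B3 -> L1 miss wb->B1  d=-]
6: W B2 -> L0 miss wb->B0  d=D]
7: W B1 -> L1 miss  d=D]
8: W B3 -> L1 miss wb->B1  d=D]
9: R B3 -> L1 hit  d=D]
10: R B3 -> L1 hit  d=D]
11: R B1 -> L1 miss wb->B3  d=-]
12: W B0 -> L0 miss wb->B2  d=D]
13: R B3 -> L1 miss  d=-]

DIRTY = [0]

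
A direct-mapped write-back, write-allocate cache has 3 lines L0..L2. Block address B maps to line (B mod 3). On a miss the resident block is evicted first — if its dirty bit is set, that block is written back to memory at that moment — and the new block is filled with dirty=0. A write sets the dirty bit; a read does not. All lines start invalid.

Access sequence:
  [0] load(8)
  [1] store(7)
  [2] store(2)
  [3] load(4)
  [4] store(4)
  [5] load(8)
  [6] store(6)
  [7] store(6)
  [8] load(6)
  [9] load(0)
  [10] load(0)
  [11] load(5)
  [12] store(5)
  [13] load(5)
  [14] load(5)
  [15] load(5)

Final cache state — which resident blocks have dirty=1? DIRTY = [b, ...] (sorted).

0: R B8 → L2 miss [-]
1: W B7 → L1 miss [D]
2: W B2 → L2 miss [D]
3: R B4 → L1 miss wb→B7 [-]
4: W B4 → L1 hit [D]
5: R B8 → L2 miss wb→B2 [-]
6: W B6 → L0 miss [D]
7: W B6 → L0 hit [D]
8: R B6 → L0 hit [D]
9: R B0 → L0 miss wb→B6 [-]
10: R B0 → L0 hit [-]
11: R B5 → L2 miss [-]
12: W B5 → L2 hit [D]
13: R B5 → L2 hit [D]
14: R B5 → L2 hit [D]
15: R B5 → L2 hit [D]

DIRTY = [4, 5]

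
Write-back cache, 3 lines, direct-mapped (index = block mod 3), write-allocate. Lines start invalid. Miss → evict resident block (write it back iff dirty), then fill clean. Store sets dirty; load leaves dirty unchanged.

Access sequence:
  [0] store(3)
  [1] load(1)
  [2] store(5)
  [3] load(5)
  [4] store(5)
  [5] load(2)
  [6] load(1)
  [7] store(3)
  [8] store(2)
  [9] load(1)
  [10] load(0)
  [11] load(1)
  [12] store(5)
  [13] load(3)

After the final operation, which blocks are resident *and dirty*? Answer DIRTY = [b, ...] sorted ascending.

DIRTY = [5]

0: W B3 → L0 miss [D]
1: R B1 → L1 miss [-]
2: W B5 → L2 miss [D]
3: R B5 → L2 hit [D]
4: W B5 → L2 hit [D]
5: R B2 → L2 miss wb→B5 [-]
6: R B1 → L1 hit [-]
7: W B3 → L0 hit [D]
8: W B2 → L2 hit [D]
9: R B1 → L1 hit [-]
10: R B0 → L0 miss wb→B3 [-]
11: R B1 → L1 hit [-]
12: W B5 → L2 miss wb→B2 [D]
13: R B3 → L0 miss [-]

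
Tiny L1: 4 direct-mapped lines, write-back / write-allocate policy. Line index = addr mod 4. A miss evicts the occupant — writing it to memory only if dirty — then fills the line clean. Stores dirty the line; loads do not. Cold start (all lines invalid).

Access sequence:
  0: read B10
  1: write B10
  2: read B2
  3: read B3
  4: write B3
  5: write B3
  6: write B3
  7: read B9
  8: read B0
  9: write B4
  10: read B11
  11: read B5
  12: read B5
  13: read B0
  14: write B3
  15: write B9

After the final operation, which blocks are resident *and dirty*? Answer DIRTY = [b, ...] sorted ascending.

  0 | R B10 → L2 miss [-]
  1 | W B10 → L2 hit [D]
  2 | R B2 → L2 miss wb→B10 [-]
  3 | R B3 → L3 miss [-]
  4 | W B3 → L3 hit [D]
  5 | W B3 → L3 hit [D]
  6 | W B3 → L3 hit [D]
  7 | R B9 → L1 miss [-]
  8 | R B0 → L0 miss [-]
  9 | W B4 → L0 miss [D]
  10 | R B11 → L3 miss wb→B3 [-]
  11 | R B5 → L1 miss [-]
  12 | R B5 → L1 hit [-]
  13 | R B0 → L0 miss wb→B4 [-]
  14 | W B3 → L3 miss [D]
  15 | W B9 → L1 miss [D]

DIRTY = [3, 9]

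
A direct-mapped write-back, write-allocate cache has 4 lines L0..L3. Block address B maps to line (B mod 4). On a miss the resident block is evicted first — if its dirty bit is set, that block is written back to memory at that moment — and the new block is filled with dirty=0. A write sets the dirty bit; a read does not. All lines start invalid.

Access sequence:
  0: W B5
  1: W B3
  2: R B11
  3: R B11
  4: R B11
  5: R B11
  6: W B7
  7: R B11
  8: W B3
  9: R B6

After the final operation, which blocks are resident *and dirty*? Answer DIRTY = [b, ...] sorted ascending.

  0 | W B5 → L1 miss [D]
  1 | W B3 → L3 miss [D]
  2 | R B11 → L3 miss wb→B3 [-]
  3 | R B11 → L3 hit [-]
  4 | R B11 → L3 hit [-]
  5 | R B11 → L3 hit [-]
  6 | W B7 → L3 miss [D]
  7 | R B11 → L3 miss wb→B7 [-]
  8 | W B3 → L3 miss [D]
  9 | R B6 → L2 miss [-]

DIRTY = [3, 5]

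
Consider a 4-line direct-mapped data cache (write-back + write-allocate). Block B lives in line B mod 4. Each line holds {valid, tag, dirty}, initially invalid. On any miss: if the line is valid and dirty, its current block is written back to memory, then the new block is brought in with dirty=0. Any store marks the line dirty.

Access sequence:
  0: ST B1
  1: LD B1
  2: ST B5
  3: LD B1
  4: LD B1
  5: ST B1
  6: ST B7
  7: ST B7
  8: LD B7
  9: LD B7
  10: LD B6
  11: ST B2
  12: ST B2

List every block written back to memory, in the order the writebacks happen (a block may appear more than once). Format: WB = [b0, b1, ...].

WB = [1, 5]

0: W B1 -> L1 miss  d=D]
1: R B1 -> L1 hit  d=D]
2: W B5 -> L1 miss wb->B1  d=D]
3: R B1 -> L1 miss wb->B5  d=-]
4: R B1 -> L1 hit  d=-]
5: W B1 -> L1 hit  d=D]
6: W B7 -> L3 miss  d=D]
7: W B7 -> L3 hit  d=D]
8: R B7 -> L3 hit  d=D]
9: R B7 -> L3 hit  d=D]
10: R B6 -> L2 miss  d=-]
11: W B2 -> L2 miss  d=D]
12: W B2 -> L2 hit  d=D]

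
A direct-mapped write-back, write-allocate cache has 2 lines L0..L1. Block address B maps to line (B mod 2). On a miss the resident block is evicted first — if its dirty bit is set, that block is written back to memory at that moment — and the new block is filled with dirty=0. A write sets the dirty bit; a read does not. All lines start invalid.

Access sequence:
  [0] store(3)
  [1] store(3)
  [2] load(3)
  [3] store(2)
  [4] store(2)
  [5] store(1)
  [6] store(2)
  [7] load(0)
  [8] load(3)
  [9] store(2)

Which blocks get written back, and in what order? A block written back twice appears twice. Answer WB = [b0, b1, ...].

0: W B3 → L1 miss [D]
1: W B3 → L1 hit [D]
2: R B3 → L1 hit [D]
3: W B2 → L0 miss [D]
4: W B2 → L0 hit [D]
5: W B1 → L1 miss wb→B3 [D]
6: W B2 → L0 hit [D]
7: R B0 → L0 miss wb→B2 [-]
8: R B3 → L1 miss wb→B1 [-]
9: W B2 → L0 miss [D]

WB = [3, 2, 1]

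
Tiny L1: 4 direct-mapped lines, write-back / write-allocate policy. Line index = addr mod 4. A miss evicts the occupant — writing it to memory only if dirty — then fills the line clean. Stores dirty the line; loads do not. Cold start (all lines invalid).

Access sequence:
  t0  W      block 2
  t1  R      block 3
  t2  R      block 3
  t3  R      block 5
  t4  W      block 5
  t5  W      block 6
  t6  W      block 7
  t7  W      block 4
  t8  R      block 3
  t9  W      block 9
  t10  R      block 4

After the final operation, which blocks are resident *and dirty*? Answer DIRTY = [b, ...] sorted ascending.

0: W B2 → L2 miss [D]
1: R B3 → L3 miss [-]
2: R B3 → L3 hit [-]
3: R B5 → L1 miss [-]
4: W B5 → L1 hit [D]
5: W B6 → L2 miss wb→B2 [D]
6: W B7 → L3 miss [D]
7: W B4 → L0 miss [D]
8: R B3 → L3 miss wb→B7 [-]
9: W B9 → L1 miss wb→B5 [D]
10: R B4 → L0 hit [D]

DIRTY = [4, 6, 9]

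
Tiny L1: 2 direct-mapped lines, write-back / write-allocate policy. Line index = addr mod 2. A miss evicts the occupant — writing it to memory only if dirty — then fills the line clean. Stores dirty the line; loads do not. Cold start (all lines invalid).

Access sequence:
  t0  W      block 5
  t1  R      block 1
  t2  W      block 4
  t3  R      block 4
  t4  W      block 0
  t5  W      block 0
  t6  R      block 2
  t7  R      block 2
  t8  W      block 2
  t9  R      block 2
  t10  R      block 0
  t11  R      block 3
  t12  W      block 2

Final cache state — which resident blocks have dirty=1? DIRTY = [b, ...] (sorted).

  0 | W B5 → L1 miss [D]
  1 | R B1 → L1 miss wb→B5 [-]
  2 | W B4 → L0 miss [D]
  3 | R B4 → L0 hit [D]
  4 | W B0 → L0 miss wb→B4 [D]
  5 | W B0 → L0 hit [D]
  6 | R B2 → L0 miss wb→B0 [-]
  7 | R B2 → L0 hit [-]
  8 | W B2 → L0 hit [D]
  9 | R B2 → L0 hit [D]
  10 | R B0 → L0 miss wb→B2 [-]
  11 | R B3 → L1 miss [-]
  12 | W B2 → L0 miss [D]

DIRTY = [2]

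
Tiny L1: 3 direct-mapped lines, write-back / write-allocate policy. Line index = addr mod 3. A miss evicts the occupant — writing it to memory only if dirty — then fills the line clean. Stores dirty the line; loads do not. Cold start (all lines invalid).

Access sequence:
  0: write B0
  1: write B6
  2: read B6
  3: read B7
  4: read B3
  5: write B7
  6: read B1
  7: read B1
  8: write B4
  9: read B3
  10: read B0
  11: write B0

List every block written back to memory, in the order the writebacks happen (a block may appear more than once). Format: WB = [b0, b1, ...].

  0 | W B0 → L0 miss [D]
  1 | W B6 → L0 miss wb→B0 [D]
  2 | R B6 → L0 hit [D]
  3 | R B7 → L1 miss [-]
  4 | R B3 → L0 miss wb→B6 [-]
  5 | W B7 → L1 hit [D]
  6 | R B1 → L1 miss wb→B7 [-]
  7 | R B1 → L1 hit [-]
  8 | W B4 → L1 miss [D]
  9 | R B3 → L0 hit [-]
  10 | R B0 → L0 miss [-]
  11 | W B0 → L0 hit [D]

WB = [0, 6, 7]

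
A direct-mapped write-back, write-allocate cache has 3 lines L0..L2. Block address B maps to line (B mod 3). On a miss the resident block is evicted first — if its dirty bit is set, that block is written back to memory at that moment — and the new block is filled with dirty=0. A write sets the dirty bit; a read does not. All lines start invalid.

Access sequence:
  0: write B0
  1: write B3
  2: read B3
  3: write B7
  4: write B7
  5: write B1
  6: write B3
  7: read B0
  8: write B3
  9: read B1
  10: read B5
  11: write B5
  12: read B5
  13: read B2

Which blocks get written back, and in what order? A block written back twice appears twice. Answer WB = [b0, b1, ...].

  0 | W B0 → L0 miss [D]
  1 | W B3 → L0 miss wb→B0 [D]
  2 | R B3 → L0 hit [D]
  3 | W B7 → L1 miss [D]
  4 | W B7 → L1 hit [D]
  5 | W B1 → L1 miss wb→B7 [D]
  6 | W B3 → L0 hit [D]
  7 | R B0 → L0 miss wb→B3 [-]
  8 | W B3 → L0 miss [D]
  9 | R B1 → L1 hit [D]
  10 | R B5 → L2 miss [-]
  11 | W B5 → L2 hit [D]
  12 | R B5 → L2 hit [D]
  13 | R B2 → L2 miss wb→B5 [-]

WB = [0, 7, 3, 5]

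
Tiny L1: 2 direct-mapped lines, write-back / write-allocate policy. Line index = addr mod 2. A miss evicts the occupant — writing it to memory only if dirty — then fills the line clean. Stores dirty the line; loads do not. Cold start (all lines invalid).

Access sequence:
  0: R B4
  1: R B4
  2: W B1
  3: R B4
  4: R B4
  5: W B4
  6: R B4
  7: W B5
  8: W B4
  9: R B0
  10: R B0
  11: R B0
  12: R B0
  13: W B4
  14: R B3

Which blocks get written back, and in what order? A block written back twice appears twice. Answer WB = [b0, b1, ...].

WB = [1, 4, 5]

0: R B4 -> L0 miss  d=-]
1: R B4 -> L0 hit  d=-]
2: W B1 -> L1 miss  d=D]
3: R B4 -> L0 hit  d=-]
4: R B4 -> L0 hit  d=-]
5: W B4 -> L0 hit  d=D]
6: R B4 -> L0 hit  d=D]
7: W B5 -> L1 miss wb->B1  d=D]
8: W B4 -> L0 hit  d=D]
9: R B0 -> L0 miss wb->B4  d=-]
10: R B0 -> L0 hit  d=-]
11: R B0 -> L0 hit  d=-]
12: R B0 -> L0 hit  d=-]
13: W B4 -> L0 miss  d=D]
14: R B3 -> L1 miss wb->B5  d=-]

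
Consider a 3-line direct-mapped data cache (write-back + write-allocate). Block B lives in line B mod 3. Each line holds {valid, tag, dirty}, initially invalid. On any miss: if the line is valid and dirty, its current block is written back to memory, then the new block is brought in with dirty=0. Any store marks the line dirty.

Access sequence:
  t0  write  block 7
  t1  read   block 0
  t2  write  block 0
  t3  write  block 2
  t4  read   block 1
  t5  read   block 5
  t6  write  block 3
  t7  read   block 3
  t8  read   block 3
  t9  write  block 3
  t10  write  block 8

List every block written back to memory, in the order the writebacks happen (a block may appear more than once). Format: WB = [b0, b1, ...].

WB = [7, 2, 0]

  0 | W B7 → L1 miss [D]
  1 | R B0 → L0 miss [-]
  2 | W B0 → L0 hit [D]
  3 | W B2 → L2 miss [D]
  4 | R B1 → L1 miss wb→B7 [-]
  5 | R B5 → L2 miss wb→B2 [-]
  6 | W B3 → L0 miss wb→B0 [D]
  7 | R B3 → L0 hit [D]
  8 | R B3 → L0 hit [D]
  9 | W B3 → L0 hit [D]
  10 | W B8 → L2 miss [D]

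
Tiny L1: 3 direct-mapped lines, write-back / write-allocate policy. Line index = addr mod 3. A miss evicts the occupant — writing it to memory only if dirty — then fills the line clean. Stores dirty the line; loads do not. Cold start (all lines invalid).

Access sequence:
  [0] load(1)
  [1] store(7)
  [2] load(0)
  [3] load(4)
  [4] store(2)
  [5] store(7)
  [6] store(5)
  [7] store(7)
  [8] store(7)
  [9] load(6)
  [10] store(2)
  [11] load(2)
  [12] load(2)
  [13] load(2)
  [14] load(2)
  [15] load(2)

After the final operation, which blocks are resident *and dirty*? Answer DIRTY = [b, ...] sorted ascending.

DIRTY = [2, 7]

0: R B1 -> L1 miss  d=-]
1: W B7 -> L1 miss  d=D]
2: R B0 -> L0 miss  d=-]
3: R B4 -> L1 miss wb->B7  d=-]
4: W B2 -> L2 miss  d=D]
5: W B7 -> L1 miss  d=D]
6: W B5 -> L2 miss wb->B2  d=D]
7: W B7 -> L1 hit  d=D]
8: W B7 -> L1 hit  d=D]
9: R B6 -> L0 miss  d=-]
10: W B2 -> L2 miss wb->B5  d=D]
11: R B2 -> L2 hit  d=D]
12: R B2 -> L2 hit  d=D]
13: R B2 -> L2 hit  d=D]
14: R B2 -> L2 hit  d=D]
15: R B2 -> L2 hit  d=D]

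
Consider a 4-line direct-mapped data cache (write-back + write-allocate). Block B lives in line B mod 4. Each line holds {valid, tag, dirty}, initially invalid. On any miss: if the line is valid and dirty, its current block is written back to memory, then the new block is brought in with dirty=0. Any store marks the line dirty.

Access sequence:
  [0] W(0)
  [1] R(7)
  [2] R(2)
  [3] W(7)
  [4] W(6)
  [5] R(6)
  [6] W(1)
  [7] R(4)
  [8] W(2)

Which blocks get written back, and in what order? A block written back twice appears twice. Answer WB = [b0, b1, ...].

  0 | W B0 → L0 miss [D]
  1 | R B7 → L3 miss [-]
  2 | R B2 → L2 miss [-]
  3 | W B7 → L3 hit [D]
  4 | W B6 → L2 miss [D]
  5 | R B6 → L2 hit [D]
  6 | W B1 → L1 miss [D]
  7 | R B4 → L0 miss wb→B0 [-]
  8 | W B2 → L2 miss wb→B6 [D]

WB = [0, 6]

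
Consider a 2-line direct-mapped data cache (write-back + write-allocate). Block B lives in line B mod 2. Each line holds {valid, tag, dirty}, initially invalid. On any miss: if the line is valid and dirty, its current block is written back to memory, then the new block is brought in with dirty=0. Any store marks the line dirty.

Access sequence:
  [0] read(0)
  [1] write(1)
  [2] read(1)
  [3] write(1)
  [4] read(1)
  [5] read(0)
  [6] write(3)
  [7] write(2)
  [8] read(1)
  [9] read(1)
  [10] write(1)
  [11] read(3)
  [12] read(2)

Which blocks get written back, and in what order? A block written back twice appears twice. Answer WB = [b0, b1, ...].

  0 | R B0 → L0 miss [-]
  1 | W B1 → L1 miss [D]
  2 | R B1 → L1 hit [D]
  3 | W B1 → L1 hit [D]
  4 | R B1 → L1 hit [D]
  5 | R B0 → L0 hit [-]
  6 | W B3 → L1 miss wb→B1 [D]
  7 | W B2 → L0 miss [D]
  8 | R B1 → L1 miss wb→B3 [-]
  9 | R B1 → L1 hit [-]
  10 | W B1 → L1 hit [D]
  11 | R B3 → L1 miss wb→B1 [-]
  12 | R B2 → L0 hit [D]

WB = [1, 3, 1]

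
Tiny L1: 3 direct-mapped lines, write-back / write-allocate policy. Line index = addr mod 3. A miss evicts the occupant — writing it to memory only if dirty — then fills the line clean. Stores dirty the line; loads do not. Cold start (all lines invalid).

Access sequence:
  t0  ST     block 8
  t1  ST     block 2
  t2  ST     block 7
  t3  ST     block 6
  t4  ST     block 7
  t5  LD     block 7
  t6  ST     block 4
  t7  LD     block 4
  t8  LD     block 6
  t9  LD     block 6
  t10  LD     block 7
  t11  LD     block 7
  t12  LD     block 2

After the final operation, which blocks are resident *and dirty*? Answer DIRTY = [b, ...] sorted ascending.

DIRTY = [2, 6]

  0 | W B8 → L2 miss [D]
  1 | W B2 → L2 miss wb→B8 [D]
  2 | W B7 → L1 miss [D]
  3 | W B6 → L0 miss [D]
  4 | W B7 → L1 hit [D]
  5 | R B7 → L1 hit [D]
  6 | W B4 → L1 miss wb→B7 [D]
  7 | R B4 → L1 hit [D]
  8 | R B6 → L0 hit [D]
  9 | R B6 → L0 hit [D]
  10 | R B7 → L1 miss wb→B4 [-]
  11 | R B7 → L1 hit [-]
  12 | R B2 → L2 hit [D]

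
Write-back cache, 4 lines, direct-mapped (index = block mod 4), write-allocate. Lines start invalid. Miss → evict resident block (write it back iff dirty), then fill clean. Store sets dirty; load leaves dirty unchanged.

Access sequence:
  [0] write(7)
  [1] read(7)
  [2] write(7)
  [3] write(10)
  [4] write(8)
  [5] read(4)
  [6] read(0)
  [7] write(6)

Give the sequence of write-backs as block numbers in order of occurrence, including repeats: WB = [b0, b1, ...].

0: W B7 → L3 miss [D]
1: R B7 → L3 hit [D]
2: W B7 → L3 hit [D]
3: W B10 → L2 miss [D]
4: W B8 → L0 miss [D]
5: R B4 → L0 miss wb→B8 [-]
6: R B0 → L0 miss [-]
7: W B6 → L2 miss wb→B10 [D]

WB = [8, 10]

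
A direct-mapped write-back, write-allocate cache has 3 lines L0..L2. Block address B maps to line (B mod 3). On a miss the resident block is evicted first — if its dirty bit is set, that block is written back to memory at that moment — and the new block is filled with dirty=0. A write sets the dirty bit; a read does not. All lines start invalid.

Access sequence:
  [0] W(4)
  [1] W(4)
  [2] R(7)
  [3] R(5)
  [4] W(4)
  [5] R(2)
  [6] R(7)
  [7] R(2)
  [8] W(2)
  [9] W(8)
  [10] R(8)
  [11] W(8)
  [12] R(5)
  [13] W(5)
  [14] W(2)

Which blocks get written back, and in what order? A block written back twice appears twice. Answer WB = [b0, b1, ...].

WB = [4, 4, 2, 8, 5]

0: W B4 -> L1 miss  d=D]
1: W B4 -> L1 hit  d=D]
2: R B7 -> L1 miss wb->B4  d=-]
3: R B5 -> L2 miss  d=-]
4: W B4 -> L1 miss  d=D]
5: R B2 -> L2 miss  d=-]
6: R B7 -> L1 miss wb->B4  d=-]
7: R B2 -> L2 hit  d=-]
8: W B2 -> L2 hit  d=D]
9: W B8 -> L2 miss wb->B2  d=D]
10: R B8 -> L2 hit  d=D]
11: W B8 -> L2 hit  d=D]
12: R B5 -> L2 miss wb->B8  d=-]
13: W B5 -> L2 hit  d=D]
14: W B2 -> L2 miss wb->B5  d=D]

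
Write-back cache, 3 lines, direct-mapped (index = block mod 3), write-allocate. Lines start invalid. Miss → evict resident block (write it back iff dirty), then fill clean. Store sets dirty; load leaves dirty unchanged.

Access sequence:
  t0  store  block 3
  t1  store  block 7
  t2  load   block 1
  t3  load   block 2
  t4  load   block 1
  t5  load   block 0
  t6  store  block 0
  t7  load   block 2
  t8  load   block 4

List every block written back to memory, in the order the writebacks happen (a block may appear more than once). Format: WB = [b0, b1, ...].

WB = [7, 3]

0: W B3 → L0 miss [D]
1: W B7 → L1 miss [D]
2: R B1 → L1 miss wb→B7 [-]
3: R B2 → L2 miss [-]
4: R B1 → L1 hit [-]
5: R B0 → L0 miss wb→B3 [-]
6: W B0 → L0 hit [D]
7: R B2 → L2 hit [-]
8: R B4 → L1 miss [-]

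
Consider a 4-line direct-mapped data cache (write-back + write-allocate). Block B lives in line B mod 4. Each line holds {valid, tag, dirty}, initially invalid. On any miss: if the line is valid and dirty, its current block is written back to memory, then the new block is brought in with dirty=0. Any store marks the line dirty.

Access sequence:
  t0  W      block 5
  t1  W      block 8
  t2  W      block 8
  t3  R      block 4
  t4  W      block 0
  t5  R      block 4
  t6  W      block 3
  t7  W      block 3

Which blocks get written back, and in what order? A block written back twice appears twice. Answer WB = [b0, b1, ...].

0: W B5 -> L1 miss  d=D]
1: W B8 -> L0 miss  d=D]
2: W B8 -> L0 hit  d=D]
3: R B4 -> L0 miss wb->B8  d=-]
4: W B0 -> L0 miss  d=D]
5: R B4 -> L0 miss wb->B0  d=-]
6: W B3 -> L3 miss  d=D]
7: W B3 -> L3 hit  d=D]

WB = [8, 0]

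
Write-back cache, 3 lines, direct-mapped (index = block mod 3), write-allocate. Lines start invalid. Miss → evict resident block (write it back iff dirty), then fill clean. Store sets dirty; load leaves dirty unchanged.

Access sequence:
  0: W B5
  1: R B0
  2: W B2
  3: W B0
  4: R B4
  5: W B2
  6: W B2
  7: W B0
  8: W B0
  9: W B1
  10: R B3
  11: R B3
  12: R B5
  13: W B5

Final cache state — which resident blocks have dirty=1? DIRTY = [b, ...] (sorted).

  0 | W B5 → L2 miss [D]
  1 | R B0 → L0 miss [-]
  2 | W B2 → L2 miss wb→B5 [D]
  3 | W B0 → L0 hit [D]
  4 | R B4 → L1 miss [-]
  5 | W B2 → L2 hit [D]
  6 | W B2 → L2 hit [D]
  7 | W B0 → L0 hit [D]
  8 | W B0 → L0 hit [D]
  9 | W B1 → L1 miss [D]
  10 | R B3 → L0 miss wb→B0 [-]
  11 | R B3 → L0 hit [-]
  12 | R B5 → L2 miss wb→B2 [-]
  13 | W B5 → L2 hit [D]

DIRTY = [1, 5]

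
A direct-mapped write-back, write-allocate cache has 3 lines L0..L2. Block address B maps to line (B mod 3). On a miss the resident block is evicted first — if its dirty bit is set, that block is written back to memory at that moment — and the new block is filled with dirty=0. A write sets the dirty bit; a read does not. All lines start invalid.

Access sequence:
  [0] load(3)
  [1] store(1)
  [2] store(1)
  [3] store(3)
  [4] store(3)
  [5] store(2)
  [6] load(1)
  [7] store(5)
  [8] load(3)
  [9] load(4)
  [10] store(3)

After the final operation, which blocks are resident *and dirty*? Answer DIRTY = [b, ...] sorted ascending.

DIRTY = [3, 5]

0: R B3 -> L0 miss  d=-]
1: W B1 -> L1 miss  d=D]
2: W B1 -> L1 hit  d=D]
3: W B3 -> L0 hit  d=D]
4: W B3 -> L0 hit  d=D]
5: W B2 -> L2 miss  d=D]
6: R B1 -> L1 hit  d=D]
7: W B5 -> L2 miss wb->B2  d=D]
8: R B3 -> L0 hit  d=D]
9: R B4 -> L1 miss wb->B1  d=-]
10: W B3 -> L0 hit  d=D]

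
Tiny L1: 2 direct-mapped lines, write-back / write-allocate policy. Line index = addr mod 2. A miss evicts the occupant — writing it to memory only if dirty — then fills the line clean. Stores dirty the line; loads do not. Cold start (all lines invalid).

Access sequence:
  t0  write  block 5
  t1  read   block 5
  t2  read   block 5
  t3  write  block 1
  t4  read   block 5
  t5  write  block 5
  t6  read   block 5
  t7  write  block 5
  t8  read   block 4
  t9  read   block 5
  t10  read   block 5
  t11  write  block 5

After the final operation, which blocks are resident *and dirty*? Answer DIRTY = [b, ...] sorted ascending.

  0 | W B5 → L1 miss [D]
  1 | R B5 → L1 hit [D]
  2 | R B5 → L1 hit [D]
  3 | W B1 → L1 miss wb→B5 [D]
  4 | R B5 → L1 miss wb→B1 [-]
  5 | W B5 → L1 hit [D]
  6 | R B5 → L1 hit [D]
  7 | W B5 → L1 hit [D]
  8 | R B4 → L0 miss [-]
  9 | R B5 → L1 hit [D]
  10 | R B5 → L1 hit [D]
  11 | W B5 → L1 hit [D]

DIRTY = [5]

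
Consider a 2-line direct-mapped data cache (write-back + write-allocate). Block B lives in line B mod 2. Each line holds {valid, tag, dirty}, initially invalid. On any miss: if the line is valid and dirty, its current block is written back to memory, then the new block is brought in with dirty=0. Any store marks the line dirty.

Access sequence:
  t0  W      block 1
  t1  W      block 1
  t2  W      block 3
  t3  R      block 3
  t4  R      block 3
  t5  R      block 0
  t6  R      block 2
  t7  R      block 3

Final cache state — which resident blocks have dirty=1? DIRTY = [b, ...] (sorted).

  0 | W B1 → L1 miss [D]
  1 | W B1 → L1 hit [D]
  2 | W B3 → L1 miss wb→B1 [D]
  3 | R B3 → L1 hit [D]
  4 | R B3 → L1 hit [D]
  5 | R B0 → L0 miss [-]
  6 | R B2 → L0 miss [-]
  7 | R B3 → L1 hit [D]

DIRTY = [3]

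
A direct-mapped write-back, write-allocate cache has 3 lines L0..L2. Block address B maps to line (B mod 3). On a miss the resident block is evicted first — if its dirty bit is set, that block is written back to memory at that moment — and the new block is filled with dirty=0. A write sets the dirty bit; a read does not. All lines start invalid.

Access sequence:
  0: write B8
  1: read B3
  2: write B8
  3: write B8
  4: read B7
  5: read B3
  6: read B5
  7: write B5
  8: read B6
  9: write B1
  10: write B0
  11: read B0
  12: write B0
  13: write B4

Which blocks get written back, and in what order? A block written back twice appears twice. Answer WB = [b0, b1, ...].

WB = [8, 1]

  0 | W B8 → L2 miss [D]
  1 | R B3 → L0 miss [-]
  2 | W B8 → L2 hit [D]
  3 | W B8 → L2 hit [D]
  4 | R B7 → L1 miss [-]
  5 | R B3 → L0 hit [-]
  6 | R B5 → L2 miss wb→B8 [-]
  7 | W B5 → L2 hit [D]
  8 | R B6 → L0 miss [-]
  9 | W B1 → L1 miss [D]
  10 | W B0 → L0 miss [D]
  11 | R B0 → L0 hit [D]
  12 | W B0 → L0 hit [D]
  13 | W B4 → L1 miss wb→B1 [D]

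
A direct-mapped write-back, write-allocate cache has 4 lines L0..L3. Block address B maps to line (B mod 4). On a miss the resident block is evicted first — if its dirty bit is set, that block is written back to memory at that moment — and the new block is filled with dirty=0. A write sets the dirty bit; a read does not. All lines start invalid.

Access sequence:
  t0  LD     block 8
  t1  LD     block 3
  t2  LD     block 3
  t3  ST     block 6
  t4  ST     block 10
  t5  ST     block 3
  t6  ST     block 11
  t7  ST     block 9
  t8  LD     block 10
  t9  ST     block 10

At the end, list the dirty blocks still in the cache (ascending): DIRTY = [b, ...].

0: R B8 -> L0 miss  d=-]
1: R B3 -> L3 miss  d=-]
2: R B3 -> L3 hit  d=-]
3: W B6 -> L2 miss  d=D]
4: W B10 -> L2 miss wb->B6  d=D]
5: W B3 -> L3 hit  d=D]
6: W B11 -> L3 miss wb->B3  d=D]
7: W B9 -> L1 miss  d=D]
8: R B10 -> L2 hit  d=D]
9: W B10 -> L2 hit  d=D]

DIRTY = [9, 10, 11]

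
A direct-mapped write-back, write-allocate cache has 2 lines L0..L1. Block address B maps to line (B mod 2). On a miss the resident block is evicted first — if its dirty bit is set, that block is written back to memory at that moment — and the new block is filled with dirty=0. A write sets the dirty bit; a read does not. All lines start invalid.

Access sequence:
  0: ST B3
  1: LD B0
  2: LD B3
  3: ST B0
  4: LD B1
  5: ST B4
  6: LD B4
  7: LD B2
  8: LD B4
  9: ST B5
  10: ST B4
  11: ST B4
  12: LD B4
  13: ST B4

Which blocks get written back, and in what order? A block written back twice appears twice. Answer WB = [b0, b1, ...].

WB = [3, 0, 4]

0: W B3 -> L1 miss  d=D]
1: R B0 -> L0 miss  d=-]
2: R B3 -> L1 hit  d=D]
3: W B0 -> L0 hit  d=D]
4: R B1 -> L1 miss wb->B3  d=-]
5: W B4 -> L0 miss wb->B0  d=D]
6: R B4 -> L0 hit  d=D]
7: R B2 -> L0 miss wb->B4  d=-]
8: R B4 -> L0 miss  d=-]
9: W B5 -> L1 miss  d=D]
10: W B4 -> L0 hit  d=D]
11: W B4 -> L0 hit  d=D]
12: R B4 -> L0 hit  d=D]
13: W B4 -> L0 hit  d=D]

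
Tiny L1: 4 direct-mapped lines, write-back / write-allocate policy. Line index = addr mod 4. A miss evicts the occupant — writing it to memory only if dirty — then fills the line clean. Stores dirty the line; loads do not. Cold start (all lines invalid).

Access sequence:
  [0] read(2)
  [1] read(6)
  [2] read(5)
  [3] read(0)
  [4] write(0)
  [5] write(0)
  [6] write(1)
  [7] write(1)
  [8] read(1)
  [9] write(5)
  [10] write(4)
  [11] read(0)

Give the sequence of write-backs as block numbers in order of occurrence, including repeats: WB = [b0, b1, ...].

  0 | R B2 → L2 miss [-]
  1 | R B6 → L2 miss [-]
  2 | R B5 → L1 miss [-]
  3 | R B0 → L0 miss [-]
  4 | W B0 → L0 hit [D]
  5 | W B0 → L0 hit [D]
  6 | W B1 → L1 miss [D]
  7 | W B1 → L1 hit [D]
  8 | R B1 → L1 hit [D]
  9 | W B5 → L1 miss wb→B1 [D]
  10 | W B4 → L0 miss wb→B0 [D]
  11 | R B0 → L0 miss wb→B4 [-]

WB = [1, 0, 4]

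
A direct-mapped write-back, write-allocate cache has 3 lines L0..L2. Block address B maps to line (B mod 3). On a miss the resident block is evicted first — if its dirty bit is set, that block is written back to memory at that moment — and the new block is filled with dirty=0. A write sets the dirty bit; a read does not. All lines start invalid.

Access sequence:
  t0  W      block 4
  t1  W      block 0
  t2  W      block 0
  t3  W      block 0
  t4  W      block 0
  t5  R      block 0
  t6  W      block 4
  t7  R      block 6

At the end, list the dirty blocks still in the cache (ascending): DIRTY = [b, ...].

DIRTY = [4]

  0 | W B4 → L1 miss [D]
  1 | W B0 → L0 miss [D]
  2 | W B0 → L0 hit [D]
  3 | W B0 → L0 hit [D]
  4 | W B0 → L0 hit [D]
  5 | R B0 → L0 hit [D]
  6 | W B4 → L1 hit [D]
  7 | R B6 → L0 miss wb→B0 [-]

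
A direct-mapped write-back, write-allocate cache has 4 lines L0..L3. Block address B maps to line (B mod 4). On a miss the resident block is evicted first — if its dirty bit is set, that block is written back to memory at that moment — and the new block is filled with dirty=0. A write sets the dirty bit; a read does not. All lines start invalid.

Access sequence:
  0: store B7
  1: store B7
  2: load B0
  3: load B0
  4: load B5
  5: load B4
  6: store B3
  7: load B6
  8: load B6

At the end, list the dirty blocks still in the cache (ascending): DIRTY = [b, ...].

DIRTY = [3]

0: W B7 -> L3 miss  d=D]
1: W B7 -> L3 hit  d=D]
2: R B0 -> L0 miss  d=-]
3: R B0 -> L0 hit  d=-]
4: R B5 -> L1 miss  d=-]
5: R B4 -> L0 miss  d=-]
6: W B3 -> L3 miss wb->B7  d=D]
7: R B6 -> L2 miss  d=-]
8: R B6 -> L2 hit  d=-]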